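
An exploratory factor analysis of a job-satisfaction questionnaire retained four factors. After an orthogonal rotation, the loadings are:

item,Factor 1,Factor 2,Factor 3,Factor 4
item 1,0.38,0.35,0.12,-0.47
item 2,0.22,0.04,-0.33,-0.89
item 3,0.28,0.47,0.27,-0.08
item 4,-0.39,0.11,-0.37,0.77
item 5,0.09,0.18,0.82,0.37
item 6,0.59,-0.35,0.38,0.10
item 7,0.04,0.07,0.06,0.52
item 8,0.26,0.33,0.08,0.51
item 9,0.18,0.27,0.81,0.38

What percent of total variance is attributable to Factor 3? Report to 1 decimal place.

20.2%

SS loadings for Factor 3 = 0.12² + (-0.33)² + 0.27² + (-0.37)² + 0.82² + 0.38² + 0.06² + 0.08² + 0.81² = 1.8160
With 9 standardized items, total variance = 9. Proportion = 1.8160/9 = 0.2018 → 20.18%.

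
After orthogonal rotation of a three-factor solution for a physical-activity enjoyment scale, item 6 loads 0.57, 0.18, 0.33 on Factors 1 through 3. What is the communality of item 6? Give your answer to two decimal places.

0.47

h² = 0.57² + 0.18² + 0.33² = 0.3249 + 0.0324 + 0.1089 = 0.4662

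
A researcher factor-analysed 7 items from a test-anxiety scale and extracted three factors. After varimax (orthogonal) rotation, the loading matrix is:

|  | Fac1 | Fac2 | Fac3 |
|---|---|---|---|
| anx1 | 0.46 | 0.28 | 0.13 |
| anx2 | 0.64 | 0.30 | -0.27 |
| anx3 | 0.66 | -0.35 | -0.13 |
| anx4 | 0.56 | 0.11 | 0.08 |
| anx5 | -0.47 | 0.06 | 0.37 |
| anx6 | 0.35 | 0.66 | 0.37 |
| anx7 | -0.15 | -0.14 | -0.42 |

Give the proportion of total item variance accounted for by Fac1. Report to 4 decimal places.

0.2480

SS loadings for Fac1 = 0.46² + 0.64² + 0.66² + 0.56² + (-0.47)² + 0.35² + (-0.15)² = 1.7363
Proportion of variance = 1.7363 / 7 = 0.2480.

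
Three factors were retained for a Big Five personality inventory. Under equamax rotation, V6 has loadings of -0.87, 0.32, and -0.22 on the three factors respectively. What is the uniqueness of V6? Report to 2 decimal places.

0.09

h² = (-0.87)² + 0.32² + (-0.22)² = 0.7569 + 0.1024 + 0.0484 = 0.9077
Uniqueness u² = 1 − h² = 1 − 0.9077 = 0.0923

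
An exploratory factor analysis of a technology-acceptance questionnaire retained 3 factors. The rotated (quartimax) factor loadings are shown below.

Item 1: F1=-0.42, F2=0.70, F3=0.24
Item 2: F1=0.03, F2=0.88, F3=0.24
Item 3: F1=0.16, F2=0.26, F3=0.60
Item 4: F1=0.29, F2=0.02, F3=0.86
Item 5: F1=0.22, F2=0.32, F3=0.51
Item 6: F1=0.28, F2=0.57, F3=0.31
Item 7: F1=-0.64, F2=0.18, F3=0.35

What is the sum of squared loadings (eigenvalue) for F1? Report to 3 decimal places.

0.823

SS loadings for F1 = (-0.42)² + 0.03² + 0.16² + 0.29² + 0.22² + 0.28² + (-0.64)² = 0.1764 + 0.0009 + 0.0256 + 0.0841 + 0.0484 + 0.0784 + 0.4096 = 0.8234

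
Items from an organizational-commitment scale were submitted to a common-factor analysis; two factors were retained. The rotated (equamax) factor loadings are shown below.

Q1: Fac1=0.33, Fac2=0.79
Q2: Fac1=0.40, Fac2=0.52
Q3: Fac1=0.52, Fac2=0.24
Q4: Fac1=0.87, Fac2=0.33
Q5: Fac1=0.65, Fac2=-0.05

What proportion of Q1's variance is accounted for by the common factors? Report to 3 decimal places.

0.733

h² = 0.33² + 0.79² = 0.1089 + 0.6241 = 0.7330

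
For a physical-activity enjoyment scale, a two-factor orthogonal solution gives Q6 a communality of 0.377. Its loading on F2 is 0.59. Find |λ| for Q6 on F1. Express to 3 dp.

0.170

Under orthogonal rotation h² = Σλ², so λ_F1² = h² − (0.3481) = 0.377 − 0.3481 = 0.0289.
|λ| = √0.0289 = 0.1700.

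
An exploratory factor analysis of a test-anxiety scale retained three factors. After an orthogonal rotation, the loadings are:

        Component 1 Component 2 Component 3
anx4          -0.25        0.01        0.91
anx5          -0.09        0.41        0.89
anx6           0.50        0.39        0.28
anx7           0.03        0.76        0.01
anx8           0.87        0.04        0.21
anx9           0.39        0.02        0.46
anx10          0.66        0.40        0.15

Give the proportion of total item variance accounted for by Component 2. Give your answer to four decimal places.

0.1514

SS loadings for Component 2 = 0.01² + 0.41² + 0.39² + 0.76² + 0.04² + 0.02² + 0.40² = 1.0599
Proportion of variance = 1.0599 / 7 = 0.1514.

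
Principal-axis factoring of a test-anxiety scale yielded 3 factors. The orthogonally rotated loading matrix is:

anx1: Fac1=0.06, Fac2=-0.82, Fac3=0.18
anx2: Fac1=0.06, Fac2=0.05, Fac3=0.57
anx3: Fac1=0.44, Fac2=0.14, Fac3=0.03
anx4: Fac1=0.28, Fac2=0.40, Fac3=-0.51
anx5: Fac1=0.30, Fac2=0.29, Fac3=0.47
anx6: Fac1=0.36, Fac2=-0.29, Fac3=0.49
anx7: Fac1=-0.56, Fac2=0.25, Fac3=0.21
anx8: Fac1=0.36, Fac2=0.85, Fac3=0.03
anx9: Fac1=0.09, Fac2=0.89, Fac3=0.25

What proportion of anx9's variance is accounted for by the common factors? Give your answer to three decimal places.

0.863

h² = 0.09² + 0.89² + 0.25² = 0.0081 + 0.7921 + 0.0625 = 0.8627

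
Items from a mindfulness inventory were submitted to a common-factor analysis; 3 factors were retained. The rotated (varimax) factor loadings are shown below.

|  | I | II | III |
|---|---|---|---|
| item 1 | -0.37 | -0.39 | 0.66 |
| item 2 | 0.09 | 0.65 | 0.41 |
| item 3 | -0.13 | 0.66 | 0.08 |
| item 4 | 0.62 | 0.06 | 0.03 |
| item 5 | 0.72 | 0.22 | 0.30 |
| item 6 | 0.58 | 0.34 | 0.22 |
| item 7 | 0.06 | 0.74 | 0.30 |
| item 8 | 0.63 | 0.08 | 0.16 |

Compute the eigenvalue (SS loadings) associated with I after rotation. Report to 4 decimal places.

SS loadings for I = (-0.37)² + 0.09² + (-0.13)² + 0.62² + 0.72² + 0.58² + 0.06² + 0.63² = 0.1369 + 0.0081 + 0.0169 + 0.3844 + 0.5184 + 0.3364 + 0.0036 + 0.3969 = 1.8016

1.8016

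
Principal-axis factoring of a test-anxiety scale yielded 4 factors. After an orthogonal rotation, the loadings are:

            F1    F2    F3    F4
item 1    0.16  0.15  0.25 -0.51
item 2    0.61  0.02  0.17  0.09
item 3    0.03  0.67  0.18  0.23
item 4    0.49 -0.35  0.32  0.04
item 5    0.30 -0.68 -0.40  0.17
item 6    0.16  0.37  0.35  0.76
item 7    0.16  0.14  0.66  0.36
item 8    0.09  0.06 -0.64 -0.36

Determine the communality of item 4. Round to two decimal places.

h² = 0.49² + (-0.35)² + 0.32² + 0.04² = 0.2401 + 0.1225 + 0.1024 + 0.0016 = 0.4666

0.47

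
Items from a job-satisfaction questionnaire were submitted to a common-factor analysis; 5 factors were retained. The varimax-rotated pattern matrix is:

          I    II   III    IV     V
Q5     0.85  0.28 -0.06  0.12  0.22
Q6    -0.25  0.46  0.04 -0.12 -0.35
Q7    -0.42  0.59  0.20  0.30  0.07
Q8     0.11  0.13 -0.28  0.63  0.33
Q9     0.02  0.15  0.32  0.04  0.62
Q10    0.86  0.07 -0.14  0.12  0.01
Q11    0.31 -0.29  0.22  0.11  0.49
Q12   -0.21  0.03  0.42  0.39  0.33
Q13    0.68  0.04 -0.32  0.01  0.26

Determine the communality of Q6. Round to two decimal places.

0.41

h² = (-0.25)² + 0.46² + 0.04² + (-0.12)² + (-0.35)² = 0.0625 + 0.2116 + 0.0016 + 0.0144 + 0.1225 = 0.4126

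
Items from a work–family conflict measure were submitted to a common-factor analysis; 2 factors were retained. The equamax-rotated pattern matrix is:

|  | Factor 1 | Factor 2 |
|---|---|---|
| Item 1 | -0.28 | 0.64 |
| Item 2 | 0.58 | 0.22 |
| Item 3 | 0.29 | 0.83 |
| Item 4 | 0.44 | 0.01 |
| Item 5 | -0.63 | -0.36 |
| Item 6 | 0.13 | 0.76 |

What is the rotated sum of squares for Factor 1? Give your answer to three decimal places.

1.106

SS loadings for Factor 1 = (-0.28)² + 0.58² + 0.29² + 0.44² + (-0.63)² + 0.13² = 0.0784 + 0.3364 + 0.0841 + 0.1936 + 0.3969 + 0.0169 = 1.1063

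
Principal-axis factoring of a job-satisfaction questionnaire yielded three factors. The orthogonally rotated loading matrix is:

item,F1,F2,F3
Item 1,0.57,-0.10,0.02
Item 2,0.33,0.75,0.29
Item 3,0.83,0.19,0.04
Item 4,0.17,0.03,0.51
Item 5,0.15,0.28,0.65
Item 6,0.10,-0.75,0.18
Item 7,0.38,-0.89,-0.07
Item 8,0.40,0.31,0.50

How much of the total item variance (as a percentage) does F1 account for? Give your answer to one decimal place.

SS loadings for F1 = 0.57² + 0.33² + 0.83² + 0.17² + 0.15² + 0.10² + 0.38² + 0.40² = 1.4885
With 8 standardized items, total variance = 8. Proportion = 1.4885/8 = 0.1861 → 18.61%.

18.6%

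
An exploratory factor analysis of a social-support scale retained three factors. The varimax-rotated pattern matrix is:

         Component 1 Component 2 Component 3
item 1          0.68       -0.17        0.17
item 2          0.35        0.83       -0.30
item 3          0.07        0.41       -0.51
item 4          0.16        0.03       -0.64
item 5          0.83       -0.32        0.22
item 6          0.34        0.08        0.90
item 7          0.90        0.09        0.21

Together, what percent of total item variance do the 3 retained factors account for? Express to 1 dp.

SS loadings by factor: 2.2299, 1.0037, 1.6911; total = 4.9247.
Total variance with 7 standardized items is 7, so the solution explains 4.9247/7 = 0.7035 = 70.35%.

70.4%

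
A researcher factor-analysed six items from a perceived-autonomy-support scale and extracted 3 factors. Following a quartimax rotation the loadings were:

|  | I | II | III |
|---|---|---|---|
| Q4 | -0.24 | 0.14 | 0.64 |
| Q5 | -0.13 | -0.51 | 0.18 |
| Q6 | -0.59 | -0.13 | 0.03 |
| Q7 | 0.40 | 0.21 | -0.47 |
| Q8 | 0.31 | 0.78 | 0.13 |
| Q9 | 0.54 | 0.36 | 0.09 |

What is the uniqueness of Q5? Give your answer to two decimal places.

0.69

h² = (-0.13)² + (-0.51)² + 0.18² = 0.0169 + 0.2601 + 0.0324 = 0.3094
Uniqueness u² = 1 − h² = 1 − 0.3094 = 0.6906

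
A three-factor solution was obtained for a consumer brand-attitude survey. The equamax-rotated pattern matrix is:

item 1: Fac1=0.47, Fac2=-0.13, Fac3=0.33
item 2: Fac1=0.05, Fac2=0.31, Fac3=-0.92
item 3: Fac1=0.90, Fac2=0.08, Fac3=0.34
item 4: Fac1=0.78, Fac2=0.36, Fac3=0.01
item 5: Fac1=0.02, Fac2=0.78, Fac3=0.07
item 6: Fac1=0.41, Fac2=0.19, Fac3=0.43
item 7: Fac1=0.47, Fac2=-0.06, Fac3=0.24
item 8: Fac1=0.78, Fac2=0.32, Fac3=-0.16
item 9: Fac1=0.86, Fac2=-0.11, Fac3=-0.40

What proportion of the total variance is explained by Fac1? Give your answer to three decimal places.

0.375

SS loadings for Fac1 = 0.47² + 0.05² + 0.90² + 0.78² + 0.02² + 0.41² + 0.47² + 0.78² + 0.86² = 3.3792
Proportion of variance = 3.3792 / 9 = 0.3755.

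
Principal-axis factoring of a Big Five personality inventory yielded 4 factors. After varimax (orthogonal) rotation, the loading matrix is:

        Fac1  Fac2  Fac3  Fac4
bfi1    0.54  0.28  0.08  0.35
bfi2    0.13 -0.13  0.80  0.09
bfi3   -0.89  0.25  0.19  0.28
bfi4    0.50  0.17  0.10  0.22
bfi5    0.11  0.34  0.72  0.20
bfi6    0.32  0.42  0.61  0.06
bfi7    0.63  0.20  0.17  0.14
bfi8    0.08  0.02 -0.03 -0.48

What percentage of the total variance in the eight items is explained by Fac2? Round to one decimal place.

6.5%

SS loadings for Fac2 = 0.28² + (-0.13)² + 0.25² + 0.17² + 0.34² + 0.42² + 0.20² + 0.02² = 0.5191
With 8 standardized items, total variance = 8. Proportion = 0.5191/8 = 0.0649 → 6.49%.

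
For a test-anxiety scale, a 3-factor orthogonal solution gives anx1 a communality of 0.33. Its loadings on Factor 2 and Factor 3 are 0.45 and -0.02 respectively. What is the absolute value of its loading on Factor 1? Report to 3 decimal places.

Under orthogonal rotation h² = Σλ², so λ_Factor 1² = h² − (0.2029) = 0.33 − 0.2029 = 0.1271.
|λ| = √0.1271 = 0.3565.

0.357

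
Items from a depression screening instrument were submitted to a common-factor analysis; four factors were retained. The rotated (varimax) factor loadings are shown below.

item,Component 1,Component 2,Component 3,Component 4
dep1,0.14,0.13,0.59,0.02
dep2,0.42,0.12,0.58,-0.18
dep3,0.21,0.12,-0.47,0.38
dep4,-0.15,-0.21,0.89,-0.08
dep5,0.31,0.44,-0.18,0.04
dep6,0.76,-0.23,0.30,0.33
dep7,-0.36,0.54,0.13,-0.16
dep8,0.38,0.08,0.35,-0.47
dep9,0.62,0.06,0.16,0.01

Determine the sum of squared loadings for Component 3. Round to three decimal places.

SS loadings for Component 3 = 0.59² + 0.58² + (-0.47)² + 0.89² + (-0.18)² + 0.30² + 0.13² + 0.35² + 0.16² = 0.3481 + 0.3364 + 0.2209 + 0.7921 + 0.0324 + 0.0900 + 0.0169 + 0.1225 + 0.0256 = 1.9849

1.985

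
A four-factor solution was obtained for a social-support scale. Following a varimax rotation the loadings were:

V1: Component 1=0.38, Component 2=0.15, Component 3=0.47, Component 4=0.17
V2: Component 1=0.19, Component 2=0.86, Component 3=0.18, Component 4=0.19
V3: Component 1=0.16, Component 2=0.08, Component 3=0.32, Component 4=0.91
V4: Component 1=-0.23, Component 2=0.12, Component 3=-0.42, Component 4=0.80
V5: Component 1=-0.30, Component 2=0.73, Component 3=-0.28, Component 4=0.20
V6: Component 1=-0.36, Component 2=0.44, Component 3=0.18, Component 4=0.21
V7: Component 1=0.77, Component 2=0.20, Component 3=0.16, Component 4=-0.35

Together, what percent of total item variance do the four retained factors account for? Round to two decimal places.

71.84%

SS loadings by factor: 1.0715, 1.5494, 0.6685, 1.7397; total = 5.0291.
Total variance with 7 standardized items is 7, so the solution explains 5.0291/7 = 0.7184 = 71.84%.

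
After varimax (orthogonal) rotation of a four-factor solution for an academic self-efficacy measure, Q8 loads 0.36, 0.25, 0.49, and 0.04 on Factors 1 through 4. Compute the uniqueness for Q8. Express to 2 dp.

0.57

h² = 0.36² + 0.25² + 0.49² + 0.04² = 0.1296 + 0.0625 + 0.2401 + 0.0016 = 0.4338
Uniqueness u² = 1 − h² = 1 − 0.4338 = 0.5662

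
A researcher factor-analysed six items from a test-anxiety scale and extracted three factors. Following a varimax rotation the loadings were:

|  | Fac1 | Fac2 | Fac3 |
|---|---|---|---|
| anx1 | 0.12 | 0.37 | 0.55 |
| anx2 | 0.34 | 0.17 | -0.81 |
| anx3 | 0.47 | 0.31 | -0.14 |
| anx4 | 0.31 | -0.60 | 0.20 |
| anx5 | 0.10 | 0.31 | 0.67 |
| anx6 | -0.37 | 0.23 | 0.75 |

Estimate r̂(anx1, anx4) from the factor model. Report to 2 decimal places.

-0.07

r̂ = Σ λ_i·λ_j across factors = (0.12)(0.31) + (0.37)(-0.60) + (0.55)(0.20)
  = +0.0372 -0.2220 +0.1100 = -0.0748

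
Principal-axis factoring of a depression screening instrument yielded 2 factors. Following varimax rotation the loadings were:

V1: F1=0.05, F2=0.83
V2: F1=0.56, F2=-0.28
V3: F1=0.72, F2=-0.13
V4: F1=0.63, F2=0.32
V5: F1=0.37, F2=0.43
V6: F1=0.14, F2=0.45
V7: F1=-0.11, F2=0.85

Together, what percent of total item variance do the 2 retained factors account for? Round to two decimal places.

Communalities: 0.6914, 0.3920, 0.5353, 0.4993, 0.3218, 0.2221, 0.7346; Σh² = 3.3965.
Total variance with 7 standardized items is 7, so the solution explains 3.3965/7 = 0.4852 = 48.52%.

48.52%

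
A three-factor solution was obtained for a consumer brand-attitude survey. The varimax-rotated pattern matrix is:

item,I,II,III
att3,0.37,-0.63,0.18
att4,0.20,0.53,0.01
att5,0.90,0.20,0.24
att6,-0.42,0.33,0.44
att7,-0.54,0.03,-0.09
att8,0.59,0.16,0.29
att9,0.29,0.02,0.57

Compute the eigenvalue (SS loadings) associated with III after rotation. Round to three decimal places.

0.701

SS loadings for III = 0.18² + 0.01² + 0.24² + 0.44² + (-0.09)² + 0.29² + 0.57² = 0.0324 + 0.0001 + 0.0576 + 0.1936 + 0.0081 + 0.0841 + 0.3249 = 0.7008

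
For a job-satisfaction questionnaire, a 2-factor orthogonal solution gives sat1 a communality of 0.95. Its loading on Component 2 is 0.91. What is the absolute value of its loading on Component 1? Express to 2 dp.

Under orthogonal rotation h² = Σλ², so λ_Component 1² = h² − (0.8281) = 0.95 − 0.8281 = 0.1219.
|λ| = √0.1219 = 0.3491.

0.35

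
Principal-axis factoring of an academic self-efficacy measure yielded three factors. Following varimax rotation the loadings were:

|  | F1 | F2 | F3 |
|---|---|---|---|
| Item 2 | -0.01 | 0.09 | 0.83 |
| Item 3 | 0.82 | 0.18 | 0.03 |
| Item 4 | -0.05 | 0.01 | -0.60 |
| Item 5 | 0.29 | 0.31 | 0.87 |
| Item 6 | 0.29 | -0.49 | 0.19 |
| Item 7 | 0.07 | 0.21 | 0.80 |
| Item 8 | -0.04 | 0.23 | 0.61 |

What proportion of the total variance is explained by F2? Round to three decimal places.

SS loadings for F2 = 0.09² + 0.18² + 0.01² + 0.31² + (-0.49)² + 0.21² + 0.23² = 0.4738
Proportion of variance = 0.4738 / 7 = 0.0677.

0.068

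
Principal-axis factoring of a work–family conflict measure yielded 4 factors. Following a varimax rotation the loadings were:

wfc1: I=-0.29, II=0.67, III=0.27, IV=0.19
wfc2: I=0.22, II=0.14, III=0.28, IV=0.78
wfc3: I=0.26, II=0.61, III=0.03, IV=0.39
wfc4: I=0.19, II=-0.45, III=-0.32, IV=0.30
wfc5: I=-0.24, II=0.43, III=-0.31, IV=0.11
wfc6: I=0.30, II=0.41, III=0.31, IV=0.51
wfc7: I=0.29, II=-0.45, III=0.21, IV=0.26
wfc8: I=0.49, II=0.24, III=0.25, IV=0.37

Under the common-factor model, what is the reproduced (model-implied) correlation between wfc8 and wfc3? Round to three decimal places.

0.426

r̂ = Σ λ_i·λ_j across factors = (0.49)(0.26) + (0.24)(0.61) + (0.25)(0.03) + (0.37)(0.39)
  = +0.1274 +0.1464 +0.0075 +0.1443 = 0.4256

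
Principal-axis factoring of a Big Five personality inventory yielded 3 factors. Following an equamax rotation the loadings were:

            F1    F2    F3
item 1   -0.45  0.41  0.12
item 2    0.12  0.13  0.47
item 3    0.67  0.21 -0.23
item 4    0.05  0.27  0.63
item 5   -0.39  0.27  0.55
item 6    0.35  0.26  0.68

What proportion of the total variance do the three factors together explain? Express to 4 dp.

0.4726

SS loadings by factor: 0.9429, 0.4425, 1.4500; total = 2.8354.
Total variance with 6 standardized items is 6, so the solution explains 2.8354/6 = 0.4726.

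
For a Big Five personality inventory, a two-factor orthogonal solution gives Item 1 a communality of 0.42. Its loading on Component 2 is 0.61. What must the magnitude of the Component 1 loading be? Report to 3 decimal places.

0.219

Under orthogonal rotation h² = Σλ², so λ_Component 1² = h² − (0.3721) = 0.42 − 0.3721 = 0.0479.
|λ| = √0.0479 = 0.2189.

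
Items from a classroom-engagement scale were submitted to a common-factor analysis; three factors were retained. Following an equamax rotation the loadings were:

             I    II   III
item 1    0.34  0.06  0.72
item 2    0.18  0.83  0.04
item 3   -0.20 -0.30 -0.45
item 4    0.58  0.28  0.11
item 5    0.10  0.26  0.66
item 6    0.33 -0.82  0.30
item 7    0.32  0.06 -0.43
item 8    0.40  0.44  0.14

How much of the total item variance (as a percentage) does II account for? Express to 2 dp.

22.48%

SS loadings for II = 0.06² + 0.83² + (-0.30)² + 0.28² + 0.26² + (-0.82)² + 0.06² + 0.44² = 1.7981
With 8 standardized items, total variance = 8. Proportion = 1.7981/8 = 0.2248 → 22.48%.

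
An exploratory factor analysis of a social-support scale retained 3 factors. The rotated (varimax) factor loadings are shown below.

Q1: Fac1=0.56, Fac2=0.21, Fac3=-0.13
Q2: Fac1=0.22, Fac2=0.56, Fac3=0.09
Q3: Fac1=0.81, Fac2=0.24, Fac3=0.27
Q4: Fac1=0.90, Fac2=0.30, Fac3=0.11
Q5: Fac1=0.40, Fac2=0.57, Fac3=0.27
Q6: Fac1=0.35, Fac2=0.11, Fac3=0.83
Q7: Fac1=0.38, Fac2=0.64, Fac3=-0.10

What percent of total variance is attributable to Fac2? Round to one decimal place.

17.9%

SS loadings for Fac2 = 0.21² + 0.56² + 0.24² + 0.30² + 0.57² + 0.11² + 0.64² = 1.2519
With 7 standardized items, total variance = 7. Proportion = 1.2519/7 = 0.1788 → 17.88%.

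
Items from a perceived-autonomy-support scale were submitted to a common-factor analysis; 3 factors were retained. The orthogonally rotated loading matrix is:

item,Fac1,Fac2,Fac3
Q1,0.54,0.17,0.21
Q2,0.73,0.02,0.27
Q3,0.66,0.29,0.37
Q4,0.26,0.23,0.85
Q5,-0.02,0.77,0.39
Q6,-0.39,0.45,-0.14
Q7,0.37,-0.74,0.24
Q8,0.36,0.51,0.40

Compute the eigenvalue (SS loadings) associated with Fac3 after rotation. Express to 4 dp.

SS loadings for Fac3 = 0.21² + 0.27² + 0.37² + 0.85² + 0.39² + (-0.14)² + 0.24² + 0.40² = 0.0441 + 0.0729 + 0.1369 + 0.7225 + 0.1521 + 0.0196 + 0.0576 + 0.1600 = 1.3657

1.3657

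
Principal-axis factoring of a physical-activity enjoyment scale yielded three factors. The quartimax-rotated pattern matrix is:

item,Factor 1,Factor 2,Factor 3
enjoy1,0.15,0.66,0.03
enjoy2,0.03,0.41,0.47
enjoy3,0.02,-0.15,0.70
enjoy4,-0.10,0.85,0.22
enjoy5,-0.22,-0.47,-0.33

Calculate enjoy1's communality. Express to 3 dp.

0.459

h² = 0.15² + 0.66² + 0.03² = 0.0225 + 0.4356 + 0.0009 = 0.4590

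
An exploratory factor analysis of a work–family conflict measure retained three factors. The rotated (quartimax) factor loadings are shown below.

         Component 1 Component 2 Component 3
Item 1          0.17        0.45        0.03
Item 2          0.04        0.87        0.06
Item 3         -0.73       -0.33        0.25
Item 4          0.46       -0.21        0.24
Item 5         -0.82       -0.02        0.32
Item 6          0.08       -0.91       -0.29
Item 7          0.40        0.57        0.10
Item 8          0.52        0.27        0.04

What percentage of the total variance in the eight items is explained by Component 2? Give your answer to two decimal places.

SS loadings for Component 2 = 0.45² + 0.87² + (-0.33)² + (-0.21)² + (-0.02)² + (-0.91)² + 0.57² + 0.27² = 2.3387
With 8 standardized items, total variance = 8. Proportion = 2.3387/8 = 0.2923 → 29.23%.

29.23%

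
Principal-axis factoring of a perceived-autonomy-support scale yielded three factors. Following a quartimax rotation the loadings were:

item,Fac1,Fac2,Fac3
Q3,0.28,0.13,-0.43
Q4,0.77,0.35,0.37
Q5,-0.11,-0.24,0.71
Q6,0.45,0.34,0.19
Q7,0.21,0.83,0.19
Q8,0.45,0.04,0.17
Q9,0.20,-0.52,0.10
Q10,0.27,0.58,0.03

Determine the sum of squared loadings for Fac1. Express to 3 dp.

SS loadings for Fac1 = 0.28² + 0.77² + (-0.11)² + 0.45² + 0.21² + 0.45² + 0.20² + 0.27² = 0.0784 + 0.5929 + 0.0121 + 0.2025 + 0.0441 + 0.2025 + 0.0400 + 0.0729 = 1.2454

1.245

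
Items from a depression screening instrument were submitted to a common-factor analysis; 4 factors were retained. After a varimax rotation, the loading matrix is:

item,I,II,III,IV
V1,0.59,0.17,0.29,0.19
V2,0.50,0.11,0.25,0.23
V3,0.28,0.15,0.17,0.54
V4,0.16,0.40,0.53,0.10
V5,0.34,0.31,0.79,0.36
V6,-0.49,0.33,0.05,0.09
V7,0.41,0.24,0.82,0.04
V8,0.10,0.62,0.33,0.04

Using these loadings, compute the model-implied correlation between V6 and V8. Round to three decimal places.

r̂ = Σ λ_i·λ_j across factors = (-0.49)(0.10) + (0.33)(0.62) + (0.05)(0.33) + (0.09)(0.04)
  = -0.0490 +0.2046 +0.0165 +0.0036 = 0.1757

0.176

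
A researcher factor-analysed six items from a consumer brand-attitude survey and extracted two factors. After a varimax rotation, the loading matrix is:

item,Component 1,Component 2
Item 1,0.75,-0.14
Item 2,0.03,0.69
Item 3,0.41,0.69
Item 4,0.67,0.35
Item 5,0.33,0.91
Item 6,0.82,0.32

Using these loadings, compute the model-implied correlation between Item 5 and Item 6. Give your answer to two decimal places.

0.56

r̂ = Σ λ_i·λ_j across factors = (0.33)(0.82) + (0.91)(0.32)
  = +0.2706 +0.2912 = 0.5618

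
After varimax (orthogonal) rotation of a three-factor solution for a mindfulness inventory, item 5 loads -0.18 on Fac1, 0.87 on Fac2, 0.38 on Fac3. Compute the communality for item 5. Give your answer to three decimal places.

h² = (-0.18)² + 0.87² + 0.38² = 0.0324 + 0.7569 + 0.1444 = 0.9337

0.934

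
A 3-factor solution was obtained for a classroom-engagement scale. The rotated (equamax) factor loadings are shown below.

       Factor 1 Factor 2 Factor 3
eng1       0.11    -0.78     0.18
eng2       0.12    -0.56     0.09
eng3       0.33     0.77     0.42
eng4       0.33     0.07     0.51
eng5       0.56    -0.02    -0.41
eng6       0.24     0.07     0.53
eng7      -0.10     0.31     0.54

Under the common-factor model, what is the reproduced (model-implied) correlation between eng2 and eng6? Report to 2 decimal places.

0.04

r̂ = Σ λ_i·λ_j across factors = (0.12)(0.24) + (-0.56)(0.07) + (0.09)(0.53)
  = +0.0288 -0.0392 +0.0477 = 0.0373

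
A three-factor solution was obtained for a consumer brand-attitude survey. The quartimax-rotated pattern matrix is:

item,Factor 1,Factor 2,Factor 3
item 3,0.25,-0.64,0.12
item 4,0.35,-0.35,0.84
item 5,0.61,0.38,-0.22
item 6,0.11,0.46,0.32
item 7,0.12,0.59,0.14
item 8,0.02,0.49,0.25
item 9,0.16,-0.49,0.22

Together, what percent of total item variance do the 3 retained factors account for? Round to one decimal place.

47.5%

Communalities: 0.4865, 0.9506, 0.5649, 0.3261, 0.3821, 0.3030, 0.3141; Σh² = 3.3273.
Total variance with 7 standardized items is 7, so the solution explains 3.3273/7 = 0.4753 = 47.53%.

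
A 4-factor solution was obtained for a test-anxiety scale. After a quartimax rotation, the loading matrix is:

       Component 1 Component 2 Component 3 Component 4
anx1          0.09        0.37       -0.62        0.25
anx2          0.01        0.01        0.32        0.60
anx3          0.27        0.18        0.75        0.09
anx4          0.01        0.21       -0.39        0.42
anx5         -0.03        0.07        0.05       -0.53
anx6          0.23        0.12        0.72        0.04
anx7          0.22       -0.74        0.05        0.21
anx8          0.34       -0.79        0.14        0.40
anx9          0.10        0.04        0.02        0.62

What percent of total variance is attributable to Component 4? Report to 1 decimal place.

16.4%

SS loadings for Component 4 = 0.25² + 0.60² + 0.09² + 0.42² + (-0.53)² + 0.04² + 0.21² + 0.40² + 0.62² = 1.4780
With 9 standardized items, total variance = 9. Proportion = 1.4780/9 = 0.1642 → 16.42%.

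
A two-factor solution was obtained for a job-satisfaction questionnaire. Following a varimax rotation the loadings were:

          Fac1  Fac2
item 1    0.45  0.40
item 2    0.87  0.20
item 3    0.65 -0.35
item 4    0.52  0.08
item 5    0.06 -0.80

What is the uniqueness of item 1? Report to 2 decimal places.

h² = 0.45² + 0.40² = 0.2025 + 0.1600 = 0.3625
Uniqueness u² = 1 − h² = 1 − 0.3625 = 0.6375

0.64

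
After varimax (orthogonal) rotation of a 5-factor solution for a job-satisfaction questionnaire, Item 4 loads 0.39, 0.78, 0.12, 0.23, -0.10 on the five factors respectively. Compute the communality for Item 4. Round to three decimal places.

0.838

h² = 0.39² + 0.78² + 0.12² + 0.23² + (-0.10)² = 0.1521 + 0.6084 + 0.0144 + 0.0529 + 0.0100 = 0.8378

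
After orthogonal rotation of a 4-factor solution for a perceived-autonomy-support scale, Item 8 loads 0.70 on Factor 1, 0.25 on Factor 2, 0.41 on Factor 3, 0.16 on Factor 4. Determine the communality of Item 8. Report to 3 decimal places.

0.746

h² = 0.70² + 0.25² + 0.41² + 0.16² = 0.4900 + 0.0625 + 0.1681 + 0.0256 = 0.7462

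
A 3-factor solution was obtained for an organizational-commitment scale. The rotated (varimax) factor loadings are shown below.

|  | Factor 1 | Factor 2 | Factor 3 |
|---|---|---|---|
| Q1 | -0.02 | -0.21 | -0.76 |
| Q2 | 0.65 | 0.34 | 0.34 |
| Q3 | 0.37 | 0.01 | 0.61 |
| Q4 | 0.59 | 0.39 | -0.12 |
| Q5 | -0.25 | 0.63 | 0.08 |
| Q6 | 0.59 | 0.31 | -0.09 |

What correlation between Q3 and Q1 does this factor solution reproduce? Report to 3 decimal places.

-0.473

r̂ = Σ λ_i·λ_j across factors = (0.37)(-0.02) + (0.01)(-0.21) + (0.61)(-0.76)
  = -0.0074 -0.0021 -0.4636 = -0.4731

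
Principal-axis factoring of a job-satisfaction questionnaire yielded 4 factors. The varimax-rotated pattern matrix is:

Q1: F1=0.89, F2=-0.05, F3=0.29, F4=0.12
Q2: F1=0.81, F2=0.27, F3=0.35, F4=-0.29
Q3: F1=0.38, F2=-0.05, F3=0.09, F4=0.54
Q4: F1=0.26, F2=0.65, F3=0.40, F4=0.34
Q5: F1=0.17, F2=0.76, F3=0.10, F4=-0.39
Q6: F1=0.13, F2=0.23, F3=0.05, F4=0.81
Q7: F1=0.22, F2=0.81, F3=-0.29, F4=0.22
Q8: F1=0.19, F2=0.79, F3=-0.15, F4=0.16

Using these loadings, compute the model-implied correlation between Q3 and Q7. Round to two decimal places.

r̂ = Σ λ_i·λ_j across factors = (0.38)(0.22) + (-0.05)(0.81) + (0.09)(-0.29) + (0.54)(0.22)
  = +0.0836 -0.0405 -0.0261 +0.1188 = 0.1358

0.14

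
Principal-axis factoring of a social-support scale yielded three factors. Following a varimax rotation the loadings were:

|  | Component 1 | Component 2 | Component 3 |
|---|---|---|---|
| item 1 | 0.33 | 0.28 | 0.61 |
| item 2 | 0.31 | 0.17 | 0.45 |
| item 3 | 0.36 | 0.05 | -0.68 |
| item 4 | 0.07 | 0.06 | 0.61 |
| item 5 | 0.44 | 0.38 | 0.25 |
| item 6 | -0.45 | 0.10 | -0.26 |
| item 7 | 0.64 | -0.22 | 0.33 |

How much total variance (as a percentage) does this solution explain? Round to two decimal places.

44.42%

SS loadings by factor: 1.1452, 0.3162, 1.6481; total = 3.1095.
Total variance with 7 standardized items is 7, so the solution explains 3.1095/7 = 0.4442 = 44.42%.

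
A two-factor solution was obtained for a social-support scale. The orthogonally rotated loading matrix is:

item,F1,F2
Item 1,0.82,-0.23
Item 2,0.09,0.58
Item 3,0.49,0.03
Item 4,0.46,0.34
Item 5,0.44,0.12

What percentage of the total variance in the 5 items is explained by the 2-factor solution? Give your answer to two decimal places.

Communalities: 0.7253, 0.3445, 0.2410, 0.3272, 0.2080; Σh² = 1.8460.
Total variance with 5 standardized items is 5, so the solution explains 1.8460/5 = 0.3692 = 36.92%.

36.92%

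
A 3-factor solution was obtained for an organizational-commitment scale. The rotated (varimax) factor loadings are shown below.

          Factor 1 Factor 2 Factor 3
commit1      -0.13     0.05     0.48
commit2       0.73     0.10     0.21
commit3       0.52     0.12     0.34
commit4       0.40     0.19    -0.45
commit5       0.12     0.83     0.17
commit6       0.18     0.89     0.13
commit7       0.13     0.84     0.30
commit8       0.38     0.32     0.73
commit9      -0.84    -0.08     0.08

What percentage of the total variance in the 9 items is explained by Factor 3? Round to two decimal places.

SS loadings for Factor 3 = 0.48² + 0.21² + 0.34² + (-0.45)² + 0.17² + 0.13² + 0.30² + 0.73² + 0.08² = 1.2677
With 9 standardized items, total variance = 9. Proportion = 1.2677/9 = 0.1409 → 14.09%.

14.09%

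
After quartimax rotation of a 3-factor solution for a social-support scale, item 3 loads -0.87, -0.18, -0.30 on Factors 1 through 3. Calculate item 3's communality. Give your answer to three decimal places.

0.879

h² = (-0.87)² + (-0.18)² + (-0.30)² = 0.7569 + 0.0324 + 0.0900 = 0.8793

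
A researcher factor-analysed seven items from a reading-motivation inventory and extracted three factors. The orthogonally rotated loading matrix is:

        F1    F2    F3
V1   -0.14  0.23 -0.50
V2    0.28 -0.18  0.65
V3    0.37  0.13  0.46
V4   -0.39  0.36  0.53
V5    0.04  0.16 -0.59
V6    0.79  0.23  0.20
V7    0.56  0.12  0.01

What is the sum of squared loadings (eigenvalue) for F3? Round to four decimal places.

SS loadings for F3 = (-0.50)² + 0.65² + 0.46² + 0.53² + (-0.59)² + 0.20² + 0.01² = 0.2500 + 0.4225 + 0.2116 + 0.2809 + 0.3481 + 0.0400 + 0.0001 = 1.5532

1.5532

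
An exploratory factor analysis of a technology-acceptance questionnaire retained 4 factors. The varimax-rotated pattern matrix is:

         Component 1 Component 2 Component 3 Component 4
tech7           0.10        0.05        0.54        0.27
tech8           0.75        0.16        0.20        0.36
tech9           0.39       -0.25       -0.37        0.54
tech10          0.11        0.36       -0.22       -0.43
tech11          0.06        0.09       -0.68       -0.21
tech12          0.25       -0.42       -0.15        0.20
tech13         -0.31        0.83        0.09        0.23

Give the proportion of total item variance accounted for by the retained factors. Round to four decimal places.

0.5455

SS loadings by factor: 0.8989, 1.0936, 1.0099, 0.8160; total = 3.8184.
Total variance with 7 standardized items is 7, so the solution explains 3.8184/7 = 0.5455.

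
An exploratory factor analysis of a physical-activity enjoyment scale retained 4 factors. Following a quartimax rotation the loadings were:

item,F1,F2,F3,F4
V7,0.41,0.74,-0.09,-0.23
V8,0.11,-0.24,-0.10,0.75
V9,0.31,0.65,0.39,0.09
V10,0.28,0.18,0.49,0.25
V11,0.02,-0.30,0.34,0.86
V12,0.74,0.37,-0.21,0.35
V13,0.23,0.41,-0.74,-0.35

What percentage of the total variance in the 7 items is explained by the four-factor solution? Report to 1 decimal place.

Communalities: 0.7767, 0.6422, 0.6788, 0.4134, 0.9456, 0.8511, 0.8911; Σh² = 5.1989.
Total variance with 7 standardized items is 7, so the solution explains 5.1989/7 = 0.7427 = 74.27%.

74.3%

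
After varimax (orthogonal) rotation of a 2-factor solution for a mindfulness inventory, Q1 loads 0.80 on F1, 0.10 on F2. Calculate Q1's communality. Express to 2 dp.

0.65

h² = 0.80² + 0.10² = 0.6400 + 0.0100 = 0.6500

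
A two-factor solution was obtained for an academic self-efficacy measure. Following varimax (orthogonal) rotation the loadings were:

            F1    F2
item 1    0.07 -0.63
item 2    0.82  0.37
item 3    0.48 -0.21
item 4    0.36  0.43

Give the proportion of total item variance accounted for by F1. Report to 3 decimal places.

0.259

SS loadings for F1 = 0.07² + 0.82² + 0.48² + 0.36² = 1.0373
Proportion of variance = 1.0373 / 4 = 0.2593.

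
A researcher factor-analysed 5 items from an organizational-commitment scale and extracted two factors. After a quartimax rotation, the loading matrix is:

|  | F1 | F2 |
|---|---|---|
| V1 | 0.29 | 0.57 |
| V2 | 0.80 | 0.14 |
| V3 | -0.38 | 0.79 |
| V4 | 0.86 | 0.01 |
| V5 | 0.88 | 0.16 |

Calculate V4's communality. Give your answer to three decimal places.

0.740

h² = 0.86² + 0.01² = 0.7396 + 0.0001 = 0.7397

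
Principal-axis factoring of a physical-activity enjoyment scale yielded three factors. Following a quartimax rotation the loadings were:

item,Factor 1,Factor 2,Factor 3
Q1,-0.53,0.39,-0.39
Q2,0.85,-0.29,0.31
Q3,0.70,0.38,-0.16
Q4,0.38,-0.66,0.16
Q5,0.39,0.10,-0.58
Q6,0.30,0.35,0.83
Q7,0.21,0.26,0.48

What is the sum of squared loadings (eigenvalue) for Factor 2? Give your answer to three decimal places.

SS loadings for Factor 2 = 0.39² + (-0.29)² + 0.38² + (-0.66)² + 0.10² + 0.35² + 0.26² = 0.1521 + 0.0841 + 0.1444 + 0.4356 + 0.0100 + 0.1225 + 0.0676 = 1.0163

1.016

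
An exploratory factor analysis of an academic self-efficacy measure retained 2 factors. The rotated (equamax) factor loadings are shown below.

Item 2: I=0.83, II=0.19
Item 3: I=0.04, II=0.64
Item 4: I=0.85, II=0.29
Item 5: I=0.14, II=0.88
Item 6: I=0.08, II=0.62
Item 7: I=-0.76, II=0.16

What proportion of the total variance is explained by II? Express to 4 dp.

SS loadings for II = 0.19² + 0.64² + 0.29² + 0.88² + 0.62² + 0.16² = 1.7142
Proportion of variance = 1.7142 / 6 = 0.2857.

0.2857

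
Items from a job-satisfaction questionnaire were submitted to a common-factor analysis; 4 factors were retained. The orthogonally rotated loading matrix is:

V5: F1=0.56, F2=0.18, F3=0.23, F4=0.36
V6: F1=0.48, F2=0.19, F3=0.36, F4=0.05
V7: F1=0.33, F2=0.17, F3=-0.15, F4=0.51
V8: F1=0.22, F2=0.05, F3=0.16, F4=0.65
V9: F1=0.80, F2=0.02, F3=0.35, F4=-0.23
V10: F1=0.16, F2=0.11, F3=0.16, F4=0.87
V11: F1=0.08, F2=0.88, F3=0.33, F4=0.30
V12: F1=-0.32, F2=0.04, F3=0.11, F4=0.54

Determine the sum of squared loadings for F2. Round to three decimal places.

0.888

SS loadings for F2 = 0.18² + 0.19² + 0.17² + 0.05² + 0.02² + 0.11² + 0.88² + 0.04² = 0.0324 + 0.0361 + 0.0289 + 0.0025 + 0.0004 + 0.0121 + 0.7744 + 0.0016 = 0.8884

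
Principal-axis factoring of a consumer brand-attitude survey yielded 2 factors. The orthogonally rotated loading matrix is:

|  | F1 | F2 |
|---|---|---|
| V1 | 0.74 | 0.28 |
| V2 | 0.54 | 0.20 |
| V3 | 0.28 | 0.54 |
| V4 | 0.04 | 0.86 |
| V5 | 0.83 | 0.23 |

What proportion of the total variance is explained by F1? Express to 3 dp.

SS loadings for F1 = 0.74² + 0.54² + 0.28² + 0.04² + 0.83² = 1.6081
Proportion of variance = 1.6081 / 5 = 0.3216.

0.322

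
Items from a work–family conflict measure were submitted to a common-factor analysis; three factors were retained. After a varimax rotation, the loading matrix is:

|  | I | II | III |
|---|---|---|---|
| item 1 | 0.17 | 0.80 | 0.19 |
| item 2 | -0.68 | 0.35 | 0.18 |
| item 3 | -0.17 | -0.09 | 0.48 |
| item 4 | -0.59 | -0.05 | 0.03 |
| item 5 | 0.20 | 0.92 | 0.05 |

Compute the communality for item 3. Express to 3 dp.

0.267

h² = (-0.17)² + (-0.09)² + 0.48² = 0.0289 + 0.0081 + 0.2304 = 0.2674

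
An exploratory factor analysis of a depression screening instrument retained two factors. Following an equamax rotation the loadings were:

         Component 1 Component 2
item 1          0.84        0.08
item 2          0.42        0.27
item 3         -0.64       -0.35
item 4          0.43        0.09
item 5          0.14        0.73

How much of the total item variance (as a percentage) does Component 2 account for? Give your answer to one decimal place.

SS loadings for Component 2 = 0.08² + 0.27² + (-0.35)² + 0.09² + 0.73² = 0.7428
With 5 standardized items, total variance = 5. Proportion = 0.7428/5 = 0.1486 → 14.86%.

14.9%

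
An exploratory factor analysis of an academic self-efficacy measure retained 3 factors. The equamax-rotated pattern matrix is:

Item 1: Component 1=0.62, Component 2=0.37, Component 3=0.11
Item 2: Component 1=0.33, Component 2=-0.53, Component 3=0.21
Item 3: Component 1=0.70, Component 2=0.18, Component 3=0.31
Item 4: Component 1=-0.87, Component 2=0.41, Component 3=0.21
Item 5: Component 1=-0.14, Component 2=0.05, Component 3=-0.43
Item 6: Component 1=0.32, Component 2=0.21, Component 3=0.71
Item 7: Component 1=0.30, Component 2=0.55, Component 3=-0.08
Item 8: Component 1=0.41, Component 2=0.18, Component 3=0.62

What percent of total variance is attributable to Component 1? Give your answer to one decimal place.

SS loadings for Component 1 = 0.62² + 0.33² + 0.70² + (-0.87)² + (-0.14)² + 0.32² + 0.30² + 0.41² = 2.1203
With 8 standardized items, total variance = 8. Proportion = 2.1203/8 = 0.2650 → 26.50%.

26.5%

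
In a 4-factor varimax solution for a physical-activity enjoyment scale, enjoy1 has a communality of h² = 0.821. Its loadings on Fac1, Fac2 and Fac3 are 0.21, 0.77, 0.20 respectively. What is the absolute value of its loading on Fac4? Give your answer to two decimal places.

0.38

Under orthogonal rotation h² = Σλ², so λ_Fac4² = h² − (0.6770) = 0.821 − 0.6770 = 0.1440.
|λ| = √0.1440 = 0.3795.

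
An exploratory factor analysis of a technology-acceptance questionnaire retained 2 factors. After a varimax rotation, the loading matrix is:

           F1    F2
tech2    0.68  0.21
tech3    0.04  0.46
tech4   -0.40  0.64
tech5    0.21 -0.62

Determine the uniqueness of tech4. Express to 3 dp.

0.430

h² = (-0.40)² + 0.64² = 0.1600 + 0.4096 = 0.5696
Uniqueness u² = 1 − h² = 1 − 0.5696 = 0.4304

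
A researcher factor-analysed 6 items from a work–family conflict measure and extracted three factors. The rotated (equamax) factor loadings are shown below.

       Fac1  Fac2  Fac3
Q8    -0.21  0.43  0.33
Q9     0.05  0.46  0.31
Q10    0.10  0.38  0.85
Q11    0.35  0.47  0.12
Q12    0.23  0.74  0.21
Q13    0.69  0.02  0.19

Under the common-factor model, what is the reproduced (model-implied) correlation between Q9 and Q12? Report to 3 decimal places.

r̂ = Σ λ_i·λ_j across factors = (0.05)(0.23) + (0.46)(0.74) + (0.31)(0.21)
  = +0.0115 +0.3404 +0.0651 = 0.4170

0.417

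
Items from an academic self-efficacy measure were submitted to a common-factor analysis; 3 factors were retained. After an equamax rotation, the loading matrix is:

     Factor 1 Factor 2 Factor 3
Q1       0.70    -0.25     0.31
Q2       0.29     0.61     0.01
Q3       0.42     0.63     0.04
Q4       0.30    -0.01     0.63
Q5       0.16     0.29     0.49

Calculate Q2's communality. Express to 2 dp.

0.46

h² = 0.29² + 0.61² + 0.01² = 0.0841 + 0.3721 + 0.0001 = 0.4563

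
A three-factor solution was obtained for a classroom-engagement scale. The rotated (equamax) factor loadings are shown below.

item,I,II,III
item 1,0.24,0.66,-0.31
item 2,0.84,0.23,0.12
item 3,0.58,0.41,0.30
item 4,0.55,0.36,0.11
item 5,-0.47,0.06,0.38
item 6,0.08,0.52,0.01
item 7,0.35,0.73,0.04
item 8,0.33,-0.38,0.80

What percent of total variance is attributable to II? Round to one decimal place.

21.7%

SS loadings for II = 0.66² + 0.23² + 0.41² + 0.36² + 0.06² + 0.52² + 0.73² + (-0.38)² = 1.7375
With 8 standardized items, total variance = 8. Proportion = 1.7375/8 = 0.2172 → 21.72%.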